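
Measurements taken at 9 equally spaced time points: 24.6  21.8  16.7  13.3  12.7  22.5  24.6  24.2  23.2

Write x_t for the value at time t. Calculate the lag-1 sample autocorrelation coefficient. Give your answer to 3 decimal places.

Mean x̄ = (24.6 + 21.8 + 16.7 + 13.3 + 12.7 + 22.5 + 24.6 + 24.2 + 23.2)/9 = 20.4000
Numerator Σ_{t=1}^{8}(x_t−x̄)(x_{t+1}−x̄) = 100.8900
Denominator Σ(x_t−x̄)² = 187.3200
r_1 = 100.8900 / 187.3200 = 0.539

0.539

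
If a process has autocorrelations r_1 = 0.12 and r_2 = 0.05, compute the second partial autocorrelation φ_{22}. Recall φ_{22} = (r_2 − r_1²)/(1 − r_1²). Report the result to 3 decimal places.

0.036

φ_{22} = (r_2 − r_1²) / (1 − r_1²)
r_1² = (0.12)² = 0.0144
Numerator = 0.05 − 0.0144 = 0.0356; denominator = 1 − 0.0144 = 0.9856
φ_{22} = 0.0356 / 0.9856 = 0.036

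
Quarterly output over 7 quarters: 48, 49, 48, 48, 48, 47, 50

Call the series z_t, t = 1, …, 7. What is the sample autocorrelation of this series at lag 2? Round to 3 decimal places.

Mean z̄ = (48 + 49 + 48 + 48 + 48 + 47 + 50)/7 = 48.2857
Deviations from mean: -0.2857, 0.7143, -0.2857, -0.2857, -0.2857, -1.2857, 1.7143
Σ(z_t−z̄)(z_{t+2}−z̄) = (0.0816) + (-0.2041) + (0.0816) + (0.3673) + (-0.4898) = -0.1633
Denominator Σ(z_t−z̄)² = 5.4286
r_2 = -0.1633 / 5.4286 = -0.030

-0.030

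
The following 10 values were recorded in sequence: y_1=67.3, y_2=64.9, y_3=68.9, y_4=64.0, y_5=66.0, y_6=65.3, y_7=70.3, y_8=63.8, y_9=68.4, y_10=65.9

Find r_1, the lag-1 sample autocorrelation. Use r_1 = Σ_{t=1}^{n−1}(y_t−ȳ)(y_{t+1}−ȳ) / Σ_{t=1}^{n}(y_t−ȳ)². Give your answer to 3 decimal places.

Mean ȳ = (67.3 + 64.9 + 68.9 + 64.0 + 66.0 + 65.3 + 70.3 + 63.8 + 68.4 + 65.9)/10 = 66.4800
Numerator Σ_{t=1}^{9}(y_t−ȳ)(y_{t+1}−ȳ) = -30.3684
Denominator Σ(y_t−ȳ)² = 42.5960
r_1 = -30.3684 / 42.5960 = -0.713

-0.713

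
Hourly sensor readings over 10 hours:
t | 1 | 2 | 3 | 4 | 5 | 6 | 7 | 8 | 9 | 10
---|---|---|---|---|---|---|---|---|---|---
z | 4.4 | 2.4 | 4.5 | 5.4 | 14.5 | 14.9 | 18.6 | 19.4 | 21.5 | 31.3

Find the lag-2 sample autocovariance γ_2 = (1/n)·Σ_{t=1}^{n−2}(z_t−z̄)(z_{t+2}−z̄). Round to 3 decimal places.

31.128

Mean z̄ = (4.4 + 2.4 + 4.5 + 5.4 + 14.5 + 14.9 + 18.6 + 19.4 + 21.5 + 31.3)/10 = 13.6900
Σ_{t=1}^{8}(z_t−z̄)(z_{t+2}−z̄) = 311.2808
γ_2 = 311.2808 / 10 = 31.128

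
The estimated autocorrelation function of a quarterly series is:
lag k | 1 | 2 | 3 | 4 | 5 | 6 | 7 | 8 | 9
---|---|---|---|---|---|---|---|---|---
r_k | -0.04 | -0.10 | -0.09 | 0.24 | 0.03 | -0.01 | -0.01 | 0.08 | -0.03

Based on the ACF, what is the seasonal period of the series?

The largest autocorrelation is r_4 = 0.24; the remaining lags stay at or below 0.08.
The dominant spike at lag 4 indicates a seasonal period of 4.

4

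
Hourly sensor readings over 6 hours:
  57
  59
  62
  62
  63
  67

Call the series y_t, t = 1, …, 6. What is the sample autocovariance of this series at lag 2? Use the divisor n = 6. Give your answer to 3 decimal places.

-0.037

Mean ȳ = (57 + 59 + 62 + 62 + 63 + 67)/6 = 61.6667
Σ_{t=1}^{4}(y_t−ȳ)(y_{t+2}−ȳ) = -0.2222
γ_2 = -0.2222 / 6 = -0.037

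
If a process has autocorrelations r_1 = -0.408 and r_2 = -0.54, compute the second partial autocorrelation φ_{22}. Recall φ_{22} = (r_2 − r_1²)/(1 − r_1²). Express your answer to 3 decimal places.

φ_{22} = (r_2 − r_1²) / (1 − r_1²)
r_1² = (-0.408)² = 0.166464
Numerator = -0.54 − 0.1665 = -0.7065; denominator = 1 − 0.1665 = 0.8335
φ_{22} = -0.7065 / 0.8335 = -0.848

-0.848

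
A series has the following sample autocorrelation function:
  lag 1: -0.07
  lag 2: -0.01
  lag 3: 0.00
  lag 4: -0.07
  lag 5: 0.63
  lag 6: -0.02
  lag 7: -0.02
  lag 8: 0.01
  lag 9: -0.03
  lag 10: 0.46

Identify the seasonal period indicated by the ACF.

5

The largest autocorrelation is r_5 = 0.63, with a weaker echo at lag 10 (0.46); the remaining lags stay at or below 0.01.
The dominant spike at lag 5 indicates a seasonal period of 5.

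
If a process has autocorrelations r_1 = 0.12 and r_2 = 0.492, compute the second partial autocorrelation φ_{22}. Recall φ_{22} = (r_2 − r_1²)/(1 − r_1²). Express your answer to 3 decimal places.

0.485

φ_{22} = (r_2 − r_1²) / (1 − r_1²)
r_1² = (0.12)² = 0.0144
Numerator = 0.492 − 0.0144 = 0.4776; denominator = 1 − 0.0144 = 0.9856
φ_{22} = 0.4776 / 0.9856 = 0.485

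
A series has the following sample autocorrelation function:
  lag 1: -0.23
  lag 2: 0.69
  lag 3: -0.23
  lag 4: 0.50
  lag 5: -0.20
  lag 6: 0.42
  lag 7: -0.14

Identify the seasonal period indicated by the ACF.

The largest autocorrelation is r_2 = 0.69, with weaker echoes at lags 4 (0.50) and 6 (0.42); the remaining lags stay at or below -0.14.
The dominant spike at lag 2 indicates a seasonal period of 2.

2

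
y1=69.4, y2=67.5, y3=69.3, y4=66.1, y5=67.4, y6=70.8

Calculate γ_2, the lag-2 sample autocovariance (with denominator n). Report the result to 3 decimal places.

-0.571

Mean ȳ = (69.4 + 67.5 + 69.3 + 66.1 + 67.4 + 70.8)/6 = 68.4167
Deviations: 0.9833, -0.9167, 0.8833, -2.3167, -1.0167, 2.3833
Σ_{t=1}^{4}(y_t−ȳ)(y_{t+2}−ȳ) = -3.4272
γ_2 = -3.4272 / 6 = -0.571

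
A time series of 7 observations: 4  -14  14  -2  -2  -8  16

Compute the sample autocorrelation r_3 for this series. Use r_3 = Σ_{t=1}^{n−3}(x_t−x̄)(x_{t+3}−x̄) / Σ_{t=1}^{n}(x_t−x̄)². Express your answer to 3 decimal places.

Mean x̄ = (4 − 14 + 14 − 2 − 2 − 8 + 16)/7 = 1.1429
Deviations from mean: 2.8571, -15.1429, 12.8571, -3.1429, -3.1429, -9.1429, 14.8571
Σ(x_t−x̄)(x_{t+3}−x̄) = (-8.9796) + (47.5918) + (-117.5510) + (-46.6939) = -125.6327
Denominator Σ(x_t−x̄)² = 726.8571
r_3 = -125.6327 / 726.8571 = -0.173

-0.173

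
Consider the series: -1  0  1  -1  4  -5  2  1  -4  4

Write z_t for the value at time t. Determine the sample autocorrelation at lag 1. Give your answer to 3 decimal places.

Mean z̄ = (-1 + 0 + 1 − 1 + 4 − 5 + 2 + 1 − 4 + 4)/10 = 0.1000
Numerator Σ_{t=1}^{9}(z_t−z̄)(z_{t+1}−z̄) = -52.8100
Denominator Σ(z_t−z̄)² = 80.9000
r_1 = -52.8100 / 80.9000 = -0.653

-0.653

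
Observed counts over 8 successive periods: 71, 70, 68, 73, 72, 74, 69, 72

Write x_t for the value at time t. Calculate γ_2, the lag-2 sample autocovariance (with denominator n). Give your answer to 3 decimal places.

Mean x̄ = (71 + 70 + 68 + 73 + 72 + 74 + 69 + 72)/8 = 71.1250
Deviations: -0.1250, -1.1250, -3.1250, 1.8750, 0.8750, 2.8750, -2.1250, 0.8750
Σ_{t=1}^{6}(x_t−x̄)(x_{t+2}−x̄) = 1.5938
γ_2 = 1.5938 / 8 = 0.199

0.199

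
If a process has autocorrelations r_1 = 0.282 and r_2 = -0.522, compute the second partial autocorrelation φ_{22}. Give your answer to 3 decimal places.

-0.653

φ_{22} = (r_2 − r_1²) / (1 − r_1²)
r_1² = (0.282)² = 0.079524
Numerator = -0.522 − 0.0795 = -0.6015; denominator = 1 − 0.0795 = 0.9205
φ_{22} = -0.6015 / 0.9205 = -0.653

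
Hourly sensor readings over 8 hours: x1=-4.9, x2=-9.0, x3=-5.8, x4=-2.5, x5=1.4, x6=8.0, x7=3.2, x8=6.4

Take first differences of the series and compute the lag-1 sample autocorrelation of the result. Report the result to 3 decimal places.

-0.298

First differences Δx: -4.1, 3.2, 3.3, 3.9, 6.6, -4.8, 3.2
Mean of differences = 1.6143
Numerator Σ(Δx_t−Δx̄)(Δx_{t+1}−Δx̄) = -33.2902
Denominator Σ(Δx_t−Δx̄)² = 111.7486
r_1(Δx) = -33.2902 / 111.7486 = -0.298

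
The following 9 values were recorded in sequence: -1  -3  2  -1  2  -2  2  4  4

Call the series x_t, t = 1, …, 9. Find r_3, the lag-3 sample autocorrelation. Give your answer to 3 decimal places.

Mean x̄ = (-1 − 3 + 2 − 1 + 2 − 2 + 2 + 4 + 4)/9 = 0.7778
Σ(x_t−x̄)(x_{t+3}−x̄) = (3.1605) + (-4.6173) + (-3.3951) + (-2.1728) + (3.9383) + (-8.9506) = -12.0370
Denominator Σ(x_t−x̄)² = 53.5556
r_3 = -12.0370 / 53.5556 = -0.225

-0.225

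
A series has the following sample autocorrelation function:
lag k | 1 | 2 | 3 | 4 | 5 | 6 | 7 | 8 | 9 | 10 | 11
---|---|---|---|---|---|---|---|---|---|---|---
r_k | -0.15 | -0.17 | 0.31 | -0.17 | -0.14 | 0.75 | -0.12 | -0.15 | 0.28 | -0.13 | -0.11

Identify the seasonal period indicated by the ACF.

6

The largest autocorrelation is r_6 = 0.75; the remaining lags stay at or below 0.31.
The dominant spike at lag 6 indicates a seasonal period of 6.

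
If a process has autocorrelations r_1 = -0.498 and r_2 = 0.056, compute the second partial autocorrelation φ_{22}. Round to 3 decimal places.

φ_{22} = (r_2 − r_1²) / (1 − r_1²)
r_1² = (-0.498)² = 0.248004
Numerator = 0.056 − 0.2480 = -0.1920; denominator = 1 − 0.2480 = 0.7520
φ_{22} = -0.1920 / 0.7520 = -0.255

-0.255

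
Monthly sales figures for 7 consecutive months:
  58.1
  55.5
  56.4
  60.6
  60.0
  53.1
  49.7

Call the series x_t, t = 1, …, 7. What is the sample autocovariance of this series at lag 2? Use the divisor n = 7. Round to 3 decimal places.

-5.754

Mean x̄ = (58.1 + 55.5 + 56.4 + 60.6 + 60.0 + 53.1 + 49.7)/7 = 56.2000
Σ_{t=1}^{5}(x_t−x̄)(x_{t+2}−x̄) = -40.2800
γ_2 = -40.2800 / 7 = -5.754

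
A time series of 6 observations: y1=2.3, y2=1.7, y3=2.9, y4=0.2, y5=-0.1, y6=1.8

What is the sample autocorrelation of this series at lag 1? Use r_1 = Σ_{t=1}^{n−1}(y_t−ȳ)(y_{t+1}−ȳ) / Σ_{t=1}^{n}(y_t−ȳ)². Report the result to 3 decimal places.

0.025

Mean ȳ = (2.3 + 1.7 + 2.9 + 0.2 − 0.1 + 1.8)/6 = 1.4667
Deviations from mean: 0.8333, 0.2333, 1.4333, -1.2667, -1.5667, 0.3333
Σ(y_t−ȳ)(y_{t+1}−ȳ) = (0.1944) + (0.3344) + (-1.8156) + (1.9844) + (-0.5222) = 0.1756
Denominator Σ(y_t−ȳ)² = 6.9733
r_1 = 0.1756 / 6.9733 = 0.025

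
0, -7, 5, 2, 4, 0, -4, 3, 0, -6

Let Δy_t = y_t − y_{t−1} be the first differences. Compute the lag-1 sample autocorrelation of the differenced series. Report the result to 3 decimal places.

First differences Δy: -7, 12, -3, 2, -4, -4, 7, -3, -6
Mean of differences = -0.6667
Numerator Σ(Δy_t−Δȳ)(Δy_{t+1}−Δȳ) = -144.7778
Denominator Σ(Δy_t−Δȳ)² = 328.0000
r_1(Δy) = -144.7778 / 328.0000 = -0.441

-0.441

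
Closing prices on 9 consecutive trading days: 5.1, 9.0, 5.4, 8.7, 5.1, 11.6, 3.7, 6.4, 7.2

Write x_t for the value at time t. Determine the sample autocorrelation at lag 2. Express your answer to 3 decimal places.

0.410

Mean x̄ = (5.1 + 9.0 + 5.4 + 8.7 + 5.1 + 11.6 + 3.7 + 6.4 + 7.2)/9 = 6.9111
Numerator Σ_{t=1}^{7}(x_t−x̄)(x_{t+2}−x̄) = 20.0898
Denominator Σ(x_t−x̄)² = 49.0489
r_2 = 20.0898 / 49.0489 = 0.410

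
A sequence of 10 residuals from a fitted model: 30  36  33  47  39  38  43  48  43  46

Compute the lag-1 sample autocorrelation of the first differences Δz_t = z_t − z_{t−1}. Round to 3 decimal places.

First differences Δz: 6, -3, 14, -8, -1, 5, 5, -5, 3
Mean of differences = 1.7778
Numerator Σ(Δz_t−Δz̄)(Δz_{t+1}−Δz̄) = -199.6049
Denominator Σ(Δz_t−Δz̄)² = 361.5556
r_1(Δz) = -199.6049 / 361.5556 = -0.552

-0.552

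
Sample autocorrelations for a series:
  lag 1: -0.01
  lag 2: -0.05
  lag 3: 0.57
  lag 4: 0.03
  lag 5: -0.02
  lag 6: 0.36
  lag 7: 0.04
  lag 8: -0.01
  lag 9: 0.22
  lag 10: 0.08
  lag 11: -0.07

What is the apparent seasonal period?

The largest autocorrelation is r_3 = 0.57, with weaker echoes at lags 6 (0.36) and 9 (0.22); the remaining lags stay at or below 0.08.
The dominant spike at lag 3 indicates a seasonal period of 3.

3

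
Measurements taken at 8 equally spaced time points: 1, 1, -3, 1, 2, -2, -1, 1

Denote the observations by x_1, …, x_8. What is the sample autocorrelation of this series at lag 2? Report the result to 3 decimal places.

Mean x̄ = (1 + 1 − 3 + 1 + 2 − 2 − 1 + 1)/8 = 0.0000
Deviations from mean: 1.0000, 1.0000, -3.0000, 1.0000, 2.0000, -2.0000, -1.0000, 1.0000
Σ(x_t−x̄)(x_{t+2}−x̄) = (-3.0000) + (1.0000) + (-6.0000) + (-2.0000) + (-2.0000) + (-2.0000) = -14.0000
Denominator Σ(x_t−x̄)² = 22.0000
r_2 = -14.0000 / 22.0000 = -0.636

-0.636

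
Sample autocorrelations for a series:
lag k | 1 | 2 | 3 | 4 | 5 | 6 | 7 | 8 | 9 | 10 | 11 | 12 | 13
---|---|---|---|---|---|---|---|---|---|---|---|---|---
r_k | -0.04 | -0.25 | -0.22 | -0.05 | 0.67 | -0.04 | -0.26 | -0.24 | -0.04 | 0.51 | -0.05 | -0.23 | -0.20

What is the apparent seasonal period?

The largest autocorrelation is r_5 = 0.67, with a weaker echo at lag 10 (0.51); the remaining lags stay at or below -0.04.
The dominant spike at lag 5 indicates a seasonal period of 5.

5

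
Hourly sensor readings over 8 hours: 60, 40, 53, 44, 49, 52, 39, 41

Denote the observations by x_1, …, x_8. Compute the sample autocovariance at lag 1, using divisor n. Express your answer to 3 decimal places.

Mean x̄ = (60 + 40 + 53 + 44 + 49 + 52 + 39 + 41)/8 = 47.2500
Deviations: 12.7500, -7.2500, 5.7500, -3.2500, 1.7500, 4.7500, -8.2500, -6.2500
Σ_{t=1}^{7}(x_t−x̄)(x_{t+1}−x̄) = -137.8125
γ_1 = -137.8125 / 8 = -17.227

-17.227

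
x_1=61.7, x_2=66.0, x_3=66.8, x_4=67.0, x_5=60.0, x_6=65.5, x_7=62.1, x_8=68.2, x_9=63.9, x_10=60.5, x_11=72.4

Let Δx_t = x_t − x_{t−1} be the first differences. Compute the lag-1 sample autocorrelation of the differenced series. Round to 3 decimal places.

First differences Δx: 4.3, 0.8, 0.2, -7.0, 5.5, -3.4, 6.1, -4.3, -3.4, 11.9
Mean of differences = 1.0700
Numerator Σ(Δx_t−Δx̄)(Δx_{t+1}−Δx̄) = -123.0699
Denominator Σ(Δx_t−Δx̄)² = 307.4010
r_1(Δx) = -123.0699 / 307.4010 = -0.400

-0.400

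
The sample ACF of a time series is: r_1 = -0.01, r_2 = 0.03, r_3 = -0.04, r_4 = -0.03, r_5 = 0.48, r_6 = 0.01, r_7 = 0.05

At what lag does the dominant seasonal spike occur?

The largest autocorrelation is r_5 = 0.48; the remaining lags stay at or below 0.05.
The dominant spike at lag 5 indicates a seasonal period of 5.

5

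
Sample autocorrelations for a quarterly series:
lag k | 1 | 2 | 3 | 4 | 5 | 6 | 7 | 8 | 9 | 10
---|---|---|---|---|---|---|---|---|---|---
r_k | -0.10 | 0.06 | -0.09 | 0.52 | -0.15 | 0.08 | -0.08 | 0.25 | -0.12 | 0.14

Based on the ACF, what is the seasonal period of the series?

4

The largest autocorrelation is r_4 = 0.52, with a weaker echo at lag 8 (0.25); the remaining lags stay at or below 0.14.
The dominant spike at lag 4 indicates a seasonal period of 4.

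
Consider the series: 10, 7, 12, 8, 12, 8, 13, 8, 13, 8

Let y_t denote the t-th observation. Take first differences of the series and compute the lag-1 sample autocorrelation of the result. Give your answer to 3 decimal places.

First differences Δy: -3, 5, -4, 4, -4, 5, -5, 5, -5
Mean of differences = -0.2222
Numerator Σ(Δy_t−Δȳ)(Δy_{t+1}−Δȳ) = -160.7160
Denominator Σ(Δy_t−Δȳ)² = 181.5556
r_1(Δy) = -160.7160 / 181.5556 = -0.885

-0.885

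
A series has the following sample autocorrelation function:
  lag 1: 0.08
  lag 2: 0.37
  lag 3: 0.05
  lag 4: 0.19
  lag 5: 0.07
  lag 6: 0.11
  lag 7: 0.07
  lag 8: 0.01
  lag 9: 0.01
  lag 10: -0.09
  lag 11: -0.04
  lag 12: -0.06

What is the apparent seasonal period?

2

The largest autocorrelation is r_2 = 0.37, with a weaker echo at lag 4 (0.19); the remaining lags stay at or below 0.11.
The dominant spike at lag 2 indicates a seasonal period of 2.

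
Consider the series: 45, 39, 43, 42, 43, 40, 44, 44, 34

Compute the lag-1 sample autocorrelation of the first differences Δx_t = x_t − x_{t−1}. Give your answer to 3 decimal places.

First differences Δx: -6, 4, -1, 1, -3, 4, 0, -10
Mean of differences = -1.3750
Numerator Σ(Δx_t−Δx̄)(Δx_{t+1}−Δx̄) = -39.0156
Denominator Σ(Δx_t−Δx̄)² = 163.8750
r_1(Δx) = -39.0156 / 163.8750 = -0.238

-0.238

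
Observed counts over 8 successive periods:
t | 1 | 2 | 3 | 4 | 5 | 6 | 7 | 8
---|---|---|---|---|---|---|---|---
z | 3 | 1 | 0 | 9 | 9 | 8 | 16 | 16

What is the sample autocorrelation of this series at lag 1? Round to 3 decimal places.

0.548

Mean z̄ = (3 + 1 + 0 + 9 + 9 + 8 + 16 + 16)/8 = 7.7500
Deviations from mean: -4.7500, -6.7500, -7.7500, 1.2500, 1.2500, 0.2500, 8.2500, 8.2500
Σ(z_t−z̄)(z_{t+1}−z̄) = (32.0625) + (52.3125) + (-9.6875) + (1.5625) + (0.3125) + (2.0625) + (68.0625) = 146.6875
Denominator Σ(z_t−z̄)² = 267.5000
r_1 = 146.6875 / 267.5000 = 0.548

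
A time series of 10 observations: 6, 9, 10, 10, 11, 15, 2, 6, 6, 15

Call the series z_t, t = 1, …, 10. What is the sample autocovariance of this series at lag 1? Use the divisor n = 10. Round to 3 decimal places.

Mean z̄ = (6 + 9 + 10 + 10 + 11 + 15 + 2 + 6 + 6 + 15)/10 = 9.0000
Σ_{t=1}^{9}(z_t−z̄)(z_{t+1}−z̄) = -15.0000
γ_1 = -15.0000 / 10 = -1.500

-1.500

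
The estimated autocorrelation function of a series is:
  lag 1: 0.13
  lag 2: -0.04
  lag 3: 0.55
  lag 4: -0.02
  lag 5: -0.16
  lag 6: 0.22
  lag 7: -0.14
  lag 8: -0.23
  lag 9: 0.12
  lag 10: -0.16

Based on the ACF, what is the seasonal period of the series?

3

The largest autocorrelation is r_3 = 0.55, with a weaker echo at lag 6 (0.22); the remaining lags stay at or below 0.13.
The dominant spike at lag 3 indicates a seasonal period of 3.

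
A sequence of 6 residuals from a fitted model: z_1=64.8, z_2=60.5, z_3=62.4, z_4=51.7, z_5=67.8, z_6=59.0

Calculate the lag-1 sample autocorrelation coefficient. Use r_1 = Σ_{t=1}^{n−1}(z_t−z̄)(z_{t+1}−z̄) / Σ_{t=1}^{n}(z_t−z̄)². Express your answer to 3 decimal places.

Mean z̄ = (64.8 + 60.5 + 62.4 + 51.7 + 67.8 + 59.0)/6 = 61.0333
Numerator Σ_{t=1}^{5}(z_t−z̄)(z_{t+1}−z̄) = -92.4078
Denominator Σ(z_t−z̄)² = 153.3733
r_1 = -92.4078 / 153.3733 = -0.603

-0.603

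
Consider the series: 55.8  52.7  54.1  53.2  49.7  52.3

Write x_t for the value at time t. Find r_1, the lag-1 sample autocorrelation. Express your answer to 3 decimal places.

0.030

Mean x̄ = (55.8 + 52.7 + 54.1 + 53.2 + 49.7 + 52.3)/6 = 52.9667
Deviations from mean: 2.8333, -0.2667, 1.1333, 0.2333, -3.2667, -0.6667
Numerator Σ_{t=1}^{5}(x_t−x̄)(x_{t+1}−x̄) = 0.6222
Denominator Σ(x_t−x̄)² = 20.5533
r_1 = 0.6222 / 20.5533 = 0.030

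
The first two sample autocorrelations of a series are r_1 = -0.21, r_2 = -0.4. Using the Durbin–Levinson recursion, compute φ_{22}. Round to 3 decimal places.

φ_{22} = (r_2 − r_1²) / (1 − r_1²)
r_1² = (-0.21)² = 0.0441
Numerator = -0.4 − 0.0441 = -0.4441; denominator = 1 − 0.0441 = 0.9559
φ_{22} = -0.4441 / 0.9559 = -0.465

-0.465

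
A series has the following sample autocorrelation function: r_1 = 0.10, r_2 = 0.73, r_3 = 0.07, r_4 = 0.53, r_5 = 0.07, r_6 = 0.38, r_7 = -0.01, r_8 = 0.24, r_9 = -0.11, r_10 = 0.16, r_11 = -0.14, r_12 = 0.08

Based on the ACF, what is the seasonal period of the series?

2

The largest autocorrelation is r_2 = 0.73, with weaker echoes at lags 4 (0.53), 6 (0.38), 8 (0.24) and 10 (0.16); the remaining lags stay at or below 0.10.
The dominant spike at lag 2 indicates a seasonal period of 2.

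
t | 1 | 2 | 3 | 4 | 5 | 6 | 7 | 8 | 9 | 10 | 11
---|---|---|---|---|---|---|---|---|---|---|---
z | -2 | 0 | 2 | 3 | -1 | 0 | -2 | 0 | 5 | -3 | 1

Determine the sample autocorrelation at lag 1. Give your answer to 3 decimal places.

Mean z̄ = (-2 + 0 + 2 + 3 − 1 + 0 − 2 + 0 + 5 − 3 + 1)/11 = 0.2727
Numerator Σ_{t=1}^{10}(z_t−z̄)(z_{t+1}−z̄) = -16.1653
Denominator Σ(z_t−z̄)² = 56.1818
r_1 = -16.1653 / 56.1818 = -0.288

-0.288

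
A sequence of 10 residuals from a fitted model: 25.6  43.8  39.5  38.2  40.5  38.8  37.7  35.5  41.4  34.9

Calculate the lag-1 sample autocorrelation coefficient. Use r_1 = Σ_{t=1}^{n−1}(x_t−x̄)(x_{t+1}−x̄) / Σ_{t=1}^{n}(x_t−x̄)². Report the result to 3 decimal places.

-0.335

Mean x̄ = (25.6 + 43.8 + 39.5 + 38.2 + 40.5 + 38.8 + 37.7 + 35.5 + 41.4 + 34.9)/10 = 37.5900
Numerator Σ_{t=1}^{9}(x_t−x̄)(x_{t+1}−x̄) = -74.4441
Denominator Σ(x_t−x̄)² = 222.4090
r_1 = -74.4441 / 222.4090 = -0.335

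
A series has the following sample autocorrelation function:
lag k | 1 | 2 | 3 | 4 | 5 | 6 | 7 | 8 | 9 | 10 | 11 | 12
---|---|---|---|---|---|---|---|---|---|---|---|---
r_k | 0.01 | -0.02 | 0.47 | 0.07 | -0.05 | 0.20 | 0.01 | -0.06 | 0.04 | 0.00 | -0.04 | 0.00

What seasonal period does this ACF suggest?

3

The largest autocorrelation is r_3 = 0.47, with a weaker echo at lag 6 (0.20); the remaining lags stay at or below 0.07.
The dominant spike at lag 3 indicates a seasonal period of 3.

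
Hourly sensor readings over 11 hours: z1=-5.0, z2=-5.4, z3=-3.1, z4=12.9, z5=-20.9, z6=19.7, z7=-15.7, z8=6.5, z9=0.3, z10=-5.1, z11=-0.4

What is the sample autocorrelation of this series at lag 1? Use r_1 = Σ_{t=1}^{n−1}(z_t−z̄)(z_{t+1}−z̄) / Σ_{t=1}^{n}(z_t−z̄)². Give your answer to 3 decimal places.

-0.820

Mean z̄ = (-5.0 − 5.4 − 3.1 + 12.9 − 20.9 + 19.7 − 15.7 + 6.5 + 0.3 − 5.1 − 0.4)/11 = -1.4727
Numerator Σ_{t=1}^{10}(z_t−z̄)(z_{t+1}−z̄) = -1104.5444
Denominator Σ(z_t−z̄)² = 1346.2218
r_1 = -1104.5444 / 1346.2218 = -0.820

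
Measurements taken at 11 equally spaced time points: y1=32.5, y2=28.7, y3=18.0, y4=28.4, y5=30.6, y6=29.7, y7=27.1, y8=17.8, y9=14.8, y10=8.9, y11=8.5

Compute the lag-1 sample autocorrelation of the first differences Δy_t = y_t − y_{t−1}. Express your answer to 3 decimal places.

-0.088

First differences Δy: -3.8, -10.7, 10.4, 2.2, -0.9, -2.6, -9.3, -3.0, -5.9, -0.4
Mean of differences = -2.4000
Numerator Σ(Δy_t−Δȳ)(Δy_{t+1}−Δȳ) = -28.5200
Denominator Σ(Δy_t−Δȳ)² = 322.3600
r_1(Δy) = -28.5200 / 322.3600 = -0.088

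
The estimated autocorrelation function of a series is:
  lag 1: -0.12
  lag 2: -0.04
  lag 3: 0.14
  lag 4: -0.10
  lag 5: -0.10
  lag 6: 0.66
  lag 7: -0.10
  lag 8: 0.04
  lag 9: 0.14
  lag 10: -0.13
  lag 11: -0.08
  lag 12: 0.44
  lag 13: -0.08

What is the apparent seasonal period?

The largest autocorrelation is r_6 = 0.66, with a weaker echo at lag 12 (0.44); the remaining lags stay at or below 0.14.
The dominant spike at lag 6 indicates a seasonal period of 6.

6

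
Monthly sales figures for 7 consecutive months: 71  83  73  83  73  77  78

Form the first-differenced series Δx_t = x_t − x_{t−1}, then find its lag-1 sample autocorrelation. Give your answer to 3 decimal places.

First differences Δx: 12, -10, 10, -10, 4, 1
Mean of differences = 1.1667
Numerator Σ(Δx_t−Δx̄)(Δx_{t+1}−Δx̄) = -350.3611
Denominator Σ(Δx_t−Δx̄)² = 452.8333
r_1(Δx) = -350.3611 / 452.8333 = -0.774

-0.774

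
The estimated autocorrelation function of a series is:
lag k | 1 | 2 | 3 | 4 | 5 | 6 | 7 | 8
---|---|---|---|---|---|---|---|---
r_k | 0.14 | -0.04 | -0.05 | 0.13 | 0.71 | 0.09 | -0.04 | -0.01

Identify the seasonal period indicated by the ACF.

5

The largest autocorrelation is r_5 = 0.71; the remaining lags stay at or below 0.14.
The dominant spike at lag 5 indicates a seasonal period of 5.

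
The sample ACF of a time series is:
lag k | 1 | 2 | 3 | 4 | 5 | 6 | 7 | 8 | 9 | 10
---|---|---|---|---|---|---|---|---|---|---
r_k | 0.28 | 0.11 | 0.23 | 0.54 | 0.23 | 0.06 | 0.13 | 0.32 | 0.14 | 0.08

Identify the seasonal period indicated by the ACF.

4

The largest autocorrelation is r_4 = 0.54, with a weaker echo at lag 8 (0.32); the remaining lags stay at or below 0.28. The elevated value at lag 1 (0.28), dropping to 0.11 at lag 2, reflects decaying short-term dependence rather than seasonality.
The dominant spike at lag 4 indicates a seasonal period of 4.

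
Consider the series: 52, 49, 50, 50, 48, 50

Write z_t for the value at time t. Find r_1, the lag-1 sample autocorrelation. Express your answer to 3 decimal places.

-0.286

Mean z̄ = (52 + 49 + 50 + 50 + 48 + 50)/6 = 49.8333
Deviations from mean: 2.1667, -0.8333, 0.1667, 0.1667, -1.8333, 0.1667
Σ(z_t−z̄)(z_{t+1}−z̄) = (-1.8056) + (-0.1389) + (0.0278) + (-0.3056) + (-0.3056) = -2.5278
Denominator Σ(z_t−z̄)² = 8.8333
r_1 = -2.5278 / 8.8333 = -0.286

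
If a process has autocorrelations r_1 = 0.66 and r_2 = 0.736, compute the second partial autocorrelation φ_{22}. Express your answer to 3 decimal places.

φ_{22} = (r_2 − r_1²) / (1 − r_1²)
r_1² = (0.66)² = 0.4356
Numerator = 0.736 − 0.4356 = 0.3004; denominator = 1 − 0.4356 = 0.5644
φ_{22} = 0.3004 / 0.5644 = 0.532

0.532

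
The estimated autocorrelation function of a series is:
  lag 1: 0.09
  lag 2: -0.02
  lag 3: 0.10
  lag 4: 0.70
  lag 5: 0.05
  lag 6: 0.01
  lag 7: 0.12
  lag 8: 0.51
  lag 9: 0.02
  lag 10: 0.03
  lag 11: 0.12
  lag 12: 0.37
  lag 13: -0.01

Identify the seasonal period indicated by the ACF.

4

The largest autocorrelation is r_4 = 0.70, with weaker echoes at lags 8 (0.51) and 12 (0.37); the remaining lags stay at or below 0.12.
The dominant spike at lag 4 indicates a seasonal period of 4.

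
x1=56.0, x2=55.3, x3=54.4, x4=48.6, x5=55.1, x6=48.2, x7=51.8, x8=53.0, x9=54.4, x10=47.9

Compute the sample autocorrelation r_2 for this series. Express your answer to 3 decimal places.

0.108

Mean x̄ = (56.0 + 55.3 + 54.4 + 48.6 + 55.1 + 48.2 + 51.8 + 53.0 + 54.4 + 47.9)/10 = 52.4700
Numerator Σ_{t=1}^{8}(x_t−x̄)(x_{t+2}−x̄) = 9.7212
Denominator Σ(x_t−x̄)² = 89.6610
r_2 = 9.7212 / 89.6610 = 0.108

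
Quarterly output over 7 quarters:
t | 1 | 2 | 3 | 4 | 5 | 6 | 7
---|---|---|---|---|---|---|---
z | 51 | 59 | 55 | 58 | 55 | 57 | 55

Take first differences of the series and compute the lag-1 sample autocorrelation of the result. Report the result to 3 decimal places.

First differences Δz: 8, -4, 3, -3, 2, -2
Mean of differences = 0.6667
Numerator Σ(Δz_t−Δz̄)(Δz_{t+1}−Δz̄) = -62.1111
Denominator Σ(Δz_t−Δz̄)² = 103.3333
r_1(Δz) = -62.1111 / 103.3333 = -0.601

-0.601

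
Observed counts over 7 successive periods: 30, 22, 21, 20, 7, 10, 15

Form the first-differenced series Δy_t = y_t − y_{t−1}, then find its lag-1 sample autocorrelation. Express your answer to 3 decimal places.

-0.165

First differences Δy: -8, -1, -1, -13, 3, 5
Mean of differences = -2.5000
Numerator Σ(Δy_t−Δȳ)(Δy_{t+1}−Δȳ) = -38.2500
Denominator Σ(Δy_t−Δȳ)² = 231.5000
r_1(Δy) = -38.2500 / 231.5000 = -0.165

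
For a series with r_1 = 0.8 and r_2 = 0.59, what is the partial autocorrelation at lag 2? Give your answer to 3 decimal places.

-0.139

φ_{22} = (r_2 − r_1²) / (1 − r_1²)
r_1² = (0.8)² = 0.64
Numerator = 0.59 − 0.6400 = -0.0500; denominator = 1 − 0.6400 = 0.3600
φ_{22} = -0.0500 / 0.3600 = -0.139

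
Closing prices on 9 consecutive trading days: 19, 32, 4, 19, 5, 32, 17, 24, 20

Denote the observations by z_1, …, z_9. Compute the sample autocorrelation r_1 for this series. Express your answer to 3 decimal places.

Mean z̄ = (19 + 32 + 4 + 19 + 5 + 32 + 17 + 24 + 20)/9 = 19.1111
Numerator Σ_{t=1}^{8}(z_t−z̄)(z_{t+1}−z̄) = -408.0123
Denominator Σ(z_t−z̄)² = 788.8889
r_1 = -408.0123 / 788.8889 = -0.517

-0.517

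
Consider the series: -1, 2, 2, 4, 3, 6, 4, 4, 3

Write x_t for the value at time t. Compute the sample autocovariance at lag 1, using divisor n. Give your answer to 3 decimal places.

0.889

Mean x̄ = (-1 + 2 + 2 + 4 + 3 + 6 + 4 + 4 + 3)/9 = 3.0000
Σ_{t=1}^{8}(x_t−x̄)(x_{t+1}−x̄) = 8.0000
γ_1 = 8.0000 / 9 = 0.889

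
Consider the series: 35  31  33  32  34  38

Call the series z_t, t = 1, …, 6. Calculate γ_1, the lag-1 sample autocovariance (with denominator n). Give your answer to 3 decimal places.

0.162

Mean z̄ = (35 + 31 + 33 + 32 + 34 + 38)/6 = 33.8333
Σ_{t=1}^{5}(z_t−z̄)(z_{t+1}−z̄) = 0.9722
γ_1 = 0.9722 / 6 = 0.162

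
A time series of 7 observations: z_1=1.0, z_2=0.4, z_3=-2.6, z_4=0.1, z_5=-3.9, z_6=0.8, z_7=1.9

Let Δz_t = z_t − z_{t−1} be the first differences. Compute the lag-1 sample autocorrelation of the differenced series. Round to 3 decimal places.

-0.552

First differences Δz: -0.6, -3.0, 2.7, -4.0, 4.7, 1.1
Mean of differences = 0.1500
Numerator Σ(Δz_t−Δz̄)(Δz_{t+1}−Δz̄) = -30.8125
Denominator Σ(Δz_t−Δz̄)² = 55.8150
r_1(Δz) = -30.8125 / 55.8150 = -0.552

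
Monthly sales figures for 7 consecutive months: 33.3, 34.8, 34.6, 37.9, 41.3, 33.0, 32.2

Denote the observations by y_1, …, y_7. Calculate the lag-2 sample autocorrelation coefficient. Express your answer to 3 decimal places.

Mean ȳ = (33.3 + 34.8 + 34.6 + 37.9 + 41.3 + 33.0 + 32.2)/7 = 35.3000
Deviations from mean: -2.0000, -0.5000, -0.7000, 2.6000, 6.0000, -2.3000, -3.1000
Σ(y_t−ȳ)(y_{t+2}−ȳ) = (1.4000) + (-1.3000) + (-4.2000) + (-5.9800) + (-18.6000) = -28.6800
Denominator Σ(y_t−ȳ)² = 62.4000
r_2 = -28.6800 / 62.4000 = -0.460

-0.460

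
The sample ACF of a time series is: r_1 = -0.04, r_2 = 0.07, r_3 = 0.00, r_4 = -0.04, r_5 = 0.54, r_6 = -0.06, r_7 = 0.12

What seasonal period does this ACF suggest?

5

The largest autocorrelation is r_5 = 0.54; the remaining lags stay at or below 0.12.
The dominant spike at lag 5 indicates a seasonal period of 5.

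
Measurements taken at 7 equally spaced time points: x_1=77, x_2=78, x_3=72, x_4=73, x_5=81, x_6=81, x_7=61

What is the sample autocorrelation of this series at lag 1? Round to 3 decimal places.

Mean x̄ = (77 + 78 + 72 + 73 + 81 + 81 + 61)/7 = 74.7143
Deviations from mean: 2.2857, 3.2857, -2.7143, -1.7143, 6.2857, 6.2857, -13.7143
Numerator Σ_{t=1}^{6}(x_t−x̄)(x_{t+1}−x̄) = -54.2245
Denominator Σ(x_t−x̄)² = 293.4286
r_1 = -54.2245 / 293.4286 = -0.185

-0.185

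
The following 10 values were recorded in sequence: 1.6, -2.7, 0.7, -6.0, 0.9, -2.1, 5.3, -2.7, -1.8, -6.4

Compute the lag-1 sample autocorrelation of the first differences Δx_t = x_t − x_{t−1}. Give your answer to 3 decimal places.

First differences Δx: -4.3, 3.4, -6.7, 6.9, -3.0, 7.4, -8.0, 0.9, -4.6
Mean of differences = -0.8889
Numerator Σ(Δx_t−Δx̄)(Δx_{t+1}−Δx̄) = -197.0601
Denominator Σ(Δx_t−Δx̄)² = 265.1689
r_1(Δx) = -197.0601 / 265.1689 = -0.743

-0.743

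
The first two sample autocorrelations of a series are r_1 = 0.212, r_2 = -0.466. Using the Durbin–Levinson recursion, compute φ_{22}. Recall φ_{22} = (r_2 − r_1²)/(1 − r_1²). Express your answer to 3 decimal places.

-0.535

φ_{22} = (r_2 − r_1²) / (1 − r_1²)
r_1² = (0.212)² = 0.044944
Numerator = -0.466 − 0.0449 = -0.5109; denominator = 1 − 0.0449 = 0.9551
φ_{22} = -0.5109 / 0.9551 = -0.535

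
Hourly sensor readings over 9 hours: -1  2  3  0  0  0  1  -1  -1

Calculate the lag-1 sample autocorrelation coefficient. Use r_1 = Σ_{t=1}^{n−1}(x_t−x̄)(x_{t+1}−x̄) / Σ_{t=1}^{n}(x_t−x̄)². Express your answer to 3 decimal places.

Mean x̄ = (-1 + 2 + 3 + 0 + 0 + 0 + 1 − 1 − 1)/9 = 0.3333
Numerator Σ_{t=1}^{8}(x_t−x̄)(x_{t+1}−x̄) = 2.2222
Denominator Σ(x_t−x̄)² = 16.0000
r_1 = 2.2222 / 16.0000 = 0.139

0.139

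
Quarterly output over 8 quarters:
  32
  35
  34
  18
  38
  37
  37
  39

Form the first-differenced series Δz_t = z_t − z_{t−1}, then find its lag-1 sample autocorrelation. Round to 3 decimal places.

First differences Δz: 3, -1, -16, 20, -1, 0, 2
Mean of differences = 1.0000
Numerator Σ(Δz_t−Δz̄)(Δz_{t+1}−Δz̄) = -330.0000
Denominator Σ(Δz_t−Δz̄)² = 664.0000
r_1(Δz) = -330.0000 / 664.0000 = -0.497

-0.497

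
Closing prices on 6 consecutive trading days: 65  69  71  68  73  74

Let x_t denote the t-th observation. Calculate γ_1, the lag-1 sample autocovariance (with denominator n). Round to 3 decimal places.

1.333

Mean x̄ = (65 + 69 + 71 + 68 + 73 + 74)/6 = 70.0000
Σ_{t=1}^{5}(x_t−x̄)(x_{t+1}−x̄) = 8.0000
γ_1 = 8.0000 / 6 = 1.333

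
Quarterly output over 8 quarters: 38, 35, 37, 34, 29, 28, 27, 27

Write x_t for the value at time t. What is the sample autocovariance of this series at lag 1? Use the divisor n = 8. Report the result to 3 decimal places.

Mean x̄ = (38 + 35 + 37 + 34 + 29 + 28 + 27 + 27)/8 = 31.8750
Σ_{t=1}^{7}(x_t−x̄)(x_{t+1}−x̄) = 93.7344
γ_1 = 93.7344 / 8 = 11.717

11.717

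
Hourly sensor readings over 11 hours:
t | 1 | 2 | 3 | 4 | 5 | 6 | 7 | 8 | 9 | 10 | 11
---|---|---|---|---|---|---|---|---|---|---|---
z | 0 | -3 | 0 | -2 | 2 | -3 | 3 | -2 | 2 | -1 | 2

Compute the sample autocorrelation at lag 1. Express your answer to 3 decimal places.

Mean z̄ = (0 − 3 + 0 − 2 + 2 − 3 + 3 − 2 + 2 − 1 + 2)/11 = -0.1818
Numerator Σ_{t=1}^{10}(z_t−z̄)(z_{t+1}−z̄) = -33.7603
Denominator Σ(z_t−z̄)² = 47.6364
r_1 = -33.7603 / 47.6364 = -0.709

-0.709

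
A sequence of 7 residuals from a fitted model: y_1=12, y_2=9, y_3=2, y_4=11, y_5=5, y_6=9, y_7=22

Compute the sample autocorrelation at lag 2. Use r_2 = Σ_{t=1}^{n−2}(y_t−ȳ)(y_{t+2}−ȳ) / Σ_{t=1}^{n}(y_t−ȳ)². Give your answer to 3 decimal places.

-0.158

Mean ȳ = (12 + 9 + 2 + 11 + 5 + 9 + 22)/7 = 10.0000
Numerator Σ_{t=1}^{5}(y_t−ȳ)(y_{t+2}−ȳ) = -38.0000
Denominator Σ(y_t−ȳ)² = 240.0000
r_2 = -38.0000 / 240.0000 = -0.158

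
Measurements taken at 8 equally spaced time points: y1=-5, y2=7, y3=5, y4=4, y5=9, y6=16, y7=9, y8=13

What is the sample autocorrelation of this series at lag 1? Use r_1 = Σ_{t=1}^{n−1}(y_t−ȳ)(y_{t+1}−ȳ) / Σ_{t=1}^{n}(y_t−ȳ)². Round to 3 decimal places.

0.163

Mean ȳ = (-5 + 7 + 5 + 4 + 9 + 16 + 9 + 13)/8 = 7.2500
Deviations from mean: -12.2500, -0.2500, -2.2500, -3.2500, 1.7500, 8.7500, 1.7500, 5.7500
Σ(y_t−ȳ)(y_{t+1}−ȳ) = (3.0625) + (0.5625) + (7.3125) + (-5.6875) + (15.3125) + (15.3125) + (10.0625) = 45.9375
Denominator Σ(y_t−ȳ)² = 281.5000
r_1 = 45.9375 / 281.5000 = 0.163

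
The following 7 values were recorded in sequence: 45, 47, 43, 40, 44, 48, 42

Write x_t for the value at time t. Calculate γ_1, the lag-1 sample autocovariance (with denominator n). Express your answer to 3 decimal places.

-0.615

Mean x̄ = (45 + 47 + 43 + 40 + 44 + 48 + 42)/7 = 44.1429
Deviations: 0.8571, 2.8571, -1.1429, -4.1429, -0.1429, 3.8571, -2.1429
Σ_{t=1}^{6}(x_t−x̄)(x_{t+1}−x̄) = -4.3061
γ_1 = -4.3061 / 7 = -0.615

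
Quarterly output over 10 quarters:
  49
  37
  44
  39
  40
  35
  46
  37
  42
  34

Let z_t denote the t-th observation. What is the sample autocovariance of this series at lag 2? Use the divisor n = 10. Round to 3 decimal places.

Mean z̄ = (49 + 37 + 44 + 39 + 40 + 35 + 46 + 37 + 42 + 34)/10 = 40.3000
Σ_{t=1}^{8}(z_t−z̄)(z_{t+2}−z̄) = 88.5200
γ_2 = 88.5200 / 10 = 8.852

8.852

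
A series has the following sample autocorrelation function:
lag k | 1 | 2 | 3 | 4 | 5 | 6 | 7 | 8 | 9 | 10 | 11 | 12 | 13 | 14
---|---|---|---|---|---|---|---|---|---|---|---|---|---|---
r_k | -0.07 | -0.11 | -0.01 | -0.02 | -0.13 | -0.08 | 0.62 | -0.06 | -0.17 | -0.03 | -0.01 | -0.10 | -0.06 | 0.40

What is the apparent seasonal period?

The largest autocorrelation is r_7 = 0.62, with a weaker echo at lag 14 (0.40); the remaining lags stay at or below -0.01.
The dominant spike at lag 7 indicates a seasonal period of 7.

7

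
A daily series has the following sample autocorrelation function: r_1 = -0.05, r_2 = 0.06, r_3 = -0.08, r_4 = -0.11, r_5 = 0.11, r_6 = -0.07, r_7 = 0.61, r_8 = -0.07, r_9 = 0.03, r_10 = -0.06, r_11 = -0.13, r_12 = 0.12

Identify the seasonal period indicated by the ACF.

7

The largest autocorrelation is r_7 = 0.61; the remaining lags stay at or below 0.12.
The dominant spike at lag 7 indicates a seasonal period of 7.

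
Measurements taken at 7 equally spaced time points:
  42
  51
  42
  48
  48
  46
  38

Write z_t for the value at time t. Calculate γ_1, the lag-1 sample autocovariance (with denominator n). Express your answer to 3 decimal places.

Mean z̄ = (42 + 51 + 42 + 48 + 48 + 46 + 38)/7 = 45.0000
Σ_{t=1}^{6}(z_t−z̄)(z_{t+1}−z̄) = -40.0000
γ_1 = -40.0000 / 7 = -5.714

-5.714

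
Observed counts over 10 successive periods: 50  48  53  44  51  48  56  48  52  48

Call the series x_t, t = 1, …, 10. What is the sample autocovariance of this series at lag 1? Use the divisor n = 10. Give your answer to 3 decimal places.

Mean x̄ = (50 + 48 + 53 + 44 + 51 + 48 + 56 + 48 + 52 + 48)/10 = 49.8000
Σ_{t=1}^{9}(x_t−x̄)(x_{t+1}−x̄) = -64.0400
γ_1 = -64.0400 / 10 = -6.404

-6.404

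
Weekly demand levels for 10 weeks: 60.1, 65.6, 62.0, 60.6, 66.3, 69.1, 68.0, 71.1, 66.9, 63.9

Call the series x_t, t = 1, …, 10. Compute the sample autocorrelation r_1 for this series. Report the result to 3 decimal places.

Mean x̄ = (60.1 + 65.6 + 62.0 + 60.6 + 66.3 + 69.1 + 68.0 + 71.1 + 66.9 + 63.9)/10 = 65.3600
Numerator Σ_{t=1}^{9}(x_t−x̄)(x_{t+1}−x̄) = 44.5844
Denominator Σ(x_t−x̄)² = 120.9640
r_1 = 44.5844 / 120.9640 = 0.369

0.369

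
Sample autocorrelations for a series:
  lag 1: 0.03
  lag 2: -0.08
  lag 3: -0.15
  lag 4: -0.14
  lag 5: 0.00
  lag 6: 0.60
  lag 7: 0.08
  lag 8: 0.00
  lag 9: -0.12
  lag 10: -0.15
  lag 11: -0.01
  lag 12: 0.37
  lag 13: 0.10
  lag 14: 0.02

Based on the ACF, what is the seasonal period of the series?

The largest autocorrelation is r_6 = 0.60, with a weaker echo at lag 12 (0.37); the remaining lags stay at or below 0.10.
The dominant spike at lag 6 indicates a seasonal period of 6.

6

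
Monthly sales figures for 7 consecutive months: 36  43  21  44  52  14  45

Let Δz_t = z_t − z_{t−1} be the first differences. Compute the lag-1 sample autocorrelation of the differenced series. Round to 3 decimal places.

First differences Δz: 7, -22, 23, 8, -38, 31
Mean of differences = 1.5000
Numerator Σ(Δz_t−Δz̄)(Δz_{t+1}−Δz̄) = -1916.7500
Denominator Σ(Δz_t−Δz̄)² = 3517.5000
r_1(Δz) = -1916.7500 / 3517.5000 = -0.545

-0.545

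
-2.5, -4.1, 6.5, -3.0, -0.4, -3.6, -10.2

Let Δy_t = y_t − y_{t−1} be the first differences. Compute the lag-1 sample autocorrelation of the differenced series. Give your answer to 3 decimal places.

-0.510

First differences Δy: -1.6, 10.6, -9.5, 2.6, -3.2, -6.6
Mean of differences = -1.2833
Numerator Σ(Δy_t−Δȳ)(Δy_{t+1}−Δȳ) = -130.5653
Denominator Σ(Δy_t−Δȳ)² = 255.8483
r_1(Δy) = -130.5653 / 255.8483 = -0.510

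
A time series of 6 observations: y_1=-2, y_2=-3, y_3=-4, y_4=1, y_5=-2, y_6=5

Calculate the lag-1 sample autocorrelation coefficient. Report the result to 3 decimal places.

-0.098

Mean ȳ = (-2 − 3 − 4 + 1 − 2 + 5)/6 = -0.8333
Deviations from mean: -1.1667, -2.1667, -3.1667, 1.8333, -1.1667, 5.8333
Numerator Σ_{t=1}^{5}(y_t−ȳ)(y_{t+1}−ȳ) = -5.3611
Denominator Σ(y_t−ȳ)² = 54.8333
r_1 = -5.3611 / 54.8333 = -0.098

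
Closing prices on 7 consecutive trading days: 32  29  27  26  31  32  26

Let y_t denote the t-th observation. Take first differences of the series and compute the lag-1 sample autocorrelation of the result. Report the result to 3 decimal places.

0.057

First differences Δy: -3, -2, -1, 5, 1, -6
Mean of differences = -1.0000
Numerator Σ(Δy_t−Δȳ)(Δy_{t+1}−Δȳ) = 4.0000
Denominator Σ(Δy_t−Δȳ)² = 70.0000
r_1(Δy) = 4.0000 / 70.0000 = 0.057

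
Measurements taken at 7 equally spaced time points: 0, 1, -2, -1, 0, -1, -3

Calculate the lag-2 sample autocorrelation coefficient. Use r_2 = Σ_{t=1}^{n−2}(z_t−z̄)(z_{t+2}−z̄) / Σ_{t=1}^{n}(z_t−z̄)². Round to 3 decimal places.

Mean z̄ = (0 + 1 − 2 − 1 + 0 − 1 − 3)/7 = -0.8571
Deviations from mean: 0.8571, 1.8571, -1.1429, -0.1429, 0.8571, -0.1429, -2.1429
Σ(z_t−z̄)(z_{t+2}−z̄) = (-0.9796) + (-0.2653) + (-0.9796) + (0.0204) + (-1.8367) = -4.0408
Denominator Σ(z_t−z̄)² = 10.8571
r_2 = -4.0408 / 10.8571 = -0.372

-0.372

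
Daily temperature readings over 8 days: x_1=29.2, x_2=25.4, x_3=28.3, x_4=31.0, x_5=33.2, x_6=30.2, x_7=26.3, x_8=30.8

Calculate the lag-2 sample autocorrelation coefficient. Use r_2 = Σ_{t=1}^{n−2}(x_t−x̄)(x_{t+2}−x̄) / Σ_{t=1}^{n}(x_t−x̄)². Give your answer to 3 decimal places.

Mean x̄ = (29.2 + 25.4 + 28.3 + 31.0 + 33.2 + 30.2 + 26.3 + 30.8)/8 = 29.3000
Deviations from mean: -0.1000, -3.9000, -1.0000, 1.7000, 3.9000, 0.9000, -3.0000, 1.5000
Σ(x_t−x̄)(x_{t+2}−x̄) = (0.1000) + (-6.6300) + (-3.9000) + (1.5300) + (-11.7000) + (1.3500) = -19.2500
Denominator Σ(x_t−x̄)² = 46.3800
r_2 = -19.2500 / 46.3800 = -0.415

-0.415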